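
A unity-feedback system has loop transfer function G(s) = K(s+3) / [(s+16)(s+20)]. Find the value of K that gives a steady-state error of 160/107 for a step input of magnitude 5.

G(s) has no factors of s in the denominator, so the system is type 0.
K_p = lim_{s→0} G(s) = K·3 / (16·20) = (3/320)·K.
e_ss = 5/(1 + K_p) = 160/107 ⇒ 1 + (3/320)·K = 107/32 ⇒ K = 250.

250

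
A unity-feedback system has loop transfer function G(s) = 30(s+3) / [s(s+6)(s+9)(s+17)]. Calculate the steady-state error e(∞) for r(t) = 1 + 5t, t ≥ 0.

51

System type = 1 (one pole at s=0). By superposition:
  • 1: tracked with zero error.
  • 5t: e_ss = 5/K_v with K_v=5/51 → 51.
Total e_ss = 51.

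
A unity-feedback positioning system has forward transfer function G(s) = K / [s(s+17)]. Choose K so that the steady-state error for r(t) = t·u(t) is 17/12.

One free integrator in G(s): this is a type 1 system.
K_v = lim_{s→0} s·G(s) = K / (17) = (1/17)·K.
e_ss = 1/K_v = 17/12 ⇒ K_v = 12/17 ⇒ K = (12/17)/(1/17) = 12.

12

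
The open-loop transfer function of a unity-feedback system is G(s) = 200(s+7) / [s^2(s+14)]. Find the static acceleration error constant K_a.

System type = 2 (two poles at s=0).
K_a = lim_{s→0} s^2·G(s) = 200·7 / (14) = 100.

100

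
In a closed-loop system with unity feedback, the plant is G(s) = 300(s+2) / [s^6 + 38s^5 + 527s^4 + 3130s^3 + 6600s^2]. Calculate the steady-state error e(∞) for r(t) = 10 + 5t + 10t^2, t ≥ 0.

Lowest-order denominator term is 6600s^2, so the open loop has 2 poles at the origin → type 2 system. Taking each input component in turn:
  • 10: tracked with zero error.
  • 5t: tracked with zero error.
  • 10t^2: e_ss = 20/K_a with K_a=1/11 → 220.
Total e_ss = 220.

220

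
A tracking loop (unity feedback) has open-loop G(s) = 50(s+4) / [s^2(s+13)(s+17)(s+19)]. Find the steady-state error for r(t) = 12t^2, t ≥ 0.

The open loop has two poles at the origin → type 2 system.
K_a = lim_{s→0} s^2·G(s) = 50·4 / (13·17·19) = 200/4199.
r(t) = 12t^2 gives R(s) = 24/s^3.
e_ss = 24/K_a = 24/(200/4199) = 503.88.

503.88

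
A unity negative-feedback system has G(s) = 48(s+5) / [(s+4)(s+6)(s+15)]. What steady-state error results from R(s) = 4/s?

The open loop has no poles at the origin → type 0 system.
K_p = lim_{s→0} G(s) = 48·5 / (4·6·15) = 2/3.
e_ss = 4/(1 + K_p) = 4/(5/3) = 2.4.

2.4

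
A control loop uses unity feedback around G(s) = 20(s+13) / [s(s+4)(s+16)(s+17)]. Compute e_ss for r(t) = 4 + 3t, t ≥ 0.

System type = 1 (one pole at s=0). Taking each input component in turn:
  • 4: tracked with zero error.
  • 3t: e_ss = 3/K_v with K_v=65/272 → 816/65.
Total e_ss = 816/65.

816/65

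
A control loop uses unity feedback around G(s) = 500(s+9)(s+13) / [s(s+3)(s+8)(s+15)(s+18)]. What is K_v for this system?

System type = 1 (one pole at s=0).
K_v = lim_{s→0} s·G(s) = 500·9·13 / (3·8·15·18) = 325/36.

325/36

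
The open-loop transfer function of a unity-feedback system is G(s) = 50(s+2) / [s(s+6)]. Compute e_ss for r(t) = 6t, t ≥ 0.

0.36

G(s) has one factor of s in the denominator, so the system is type 1.
K_v = lim_{s→0} s·G(s) = 50·2 / (6) = 50/3.
e_ss = 6/K_v = 6/(50/3) = 0.36.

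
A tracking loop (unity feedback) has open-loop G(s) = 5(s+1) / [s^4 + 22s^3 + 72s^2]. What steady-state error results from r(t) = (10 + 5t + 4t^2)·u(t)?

Lowest-order denominator term is 72s^2, so the open loop has 2 poles at the origin → type 2 system. Taking each input component in turn:
  • 10: tracked with zero error.
  • 5t: tracked with zero error.
  • 4t^2: e_ss = 8/K_a with K_a=5/72 → 115.2.
Total e_ss = 115.2.

115.2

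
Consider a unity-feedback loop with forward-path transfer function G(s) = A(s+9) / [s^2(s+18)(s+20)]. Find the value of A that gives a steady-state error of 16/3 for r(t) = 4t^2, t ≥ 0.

The open loop has two poles at the origin → type 2 system.
K_a = lim_{s→0} s^2·G(s) = A·9 / (18·20) = 0.025·A.
e_ss = 8/K_a = 16/3 ⇒ K_a = 1.5 ⇒ A = 1.5/0.025 = 60.

60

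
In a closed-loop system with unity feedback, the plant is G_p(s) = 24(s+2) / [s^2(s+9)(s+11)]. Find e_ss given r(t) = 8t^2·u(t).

System type = 2 (two poles at s=0).
K_a = lim_{s→0} s^2·G_p(s) = 24·2 / (9·11) = 16/33.
r(t) = 8t^2 gives R(s) = 16/s^3.
e_ss = 16/K_a = 16/(16/33) = 33.

33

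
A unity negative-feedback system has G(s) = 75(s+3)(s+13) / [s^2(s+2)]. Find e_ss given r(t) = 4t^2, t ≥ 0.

16/2925

Two free integrators in G(s): this is a type 2 system.
K_a = lim_{s→0} s^2·G(s) = 75·3·13 / (2) = 1462.5.
r(t) = 4t^2 gives R(s) = 8/s^3.
e_ss = 8/K_a = 8/1462.5 = 16/2925.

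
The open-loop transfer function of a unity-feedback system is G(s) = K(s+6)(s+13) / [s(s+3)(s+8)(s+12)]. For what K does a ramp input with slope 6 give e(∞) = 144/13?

The open loop has one pole at the origin → type 1 system.
K_v = lim_{s→0} s·G(s) = K·6·13 / (3·8·12) = (13/48)·K.
e_ss = 6/K_v = 144/13 ⇒ K_v = 13/24 ⇒ K = (13/24)/(13/48) = 2.

2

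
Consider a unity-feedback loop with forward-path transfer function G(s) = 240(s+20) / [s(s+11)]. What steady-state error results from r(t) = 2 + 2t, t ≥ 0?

11/2400

The open loop has one pole at the origin → type 1 system. By superposition:
  • 2: tracked with zero error.
  • 2t: e_ss = 2/K_v with K_v=4800/11 → 11/2400.
Total e_ss = 11/2400.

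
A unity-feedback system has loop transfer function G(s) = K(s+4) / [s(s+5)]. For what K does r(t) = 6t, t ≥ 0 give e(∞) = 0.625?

12

One free integrator in G(s): this is a type 1 system.
K_v = lim_{s→0} s·G(s) = K·4 / (5) = 0.8·K.
e_ss = 6/K_v = 0.625 ⇒ K_v = 9.6 ⇒ K = 9.6/0.8 = 12.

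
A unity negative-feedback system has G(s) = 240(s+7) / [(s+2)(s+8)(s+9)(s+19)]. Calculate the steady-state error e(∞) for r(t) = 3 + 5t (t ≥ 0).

infinity

No free integrators in G(s): this is a type 0 system. Taking each input component in turn:
  • 3: e_ss = 3/(1+K_p) with K_p=35/57 → 171/92.
  • 5t: a type-0 system cannot track it, e_ss → ∞.
The unbounded component dominates.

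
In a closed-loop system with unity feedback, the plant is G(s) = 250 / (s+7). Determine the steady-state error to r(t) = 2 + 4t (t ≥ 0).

infinity

G(s) has no factors of s in the denominator, so the system is type 0. Taking each input component in turn:
  • 2: e_ss = 2/(1+K_p) with K_p=250/7 → 14/257.
  • 4t: a type-0 system cannot track it, e_ss → ∞.
The unbounded component dominates.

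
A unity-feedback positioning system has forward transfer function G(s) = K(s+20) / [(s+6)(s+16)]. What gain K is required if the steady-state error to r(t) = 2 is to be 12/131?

100

System type = 0 (no poles at s=0).
K_p = lim_{s→0} G(s) = K·20 / (6·16) = (5/24)·K.
e_ss = 2/(1 + K_p) = 12/131 ⇒ 1 + (5/24)·K = 131/6 ⇒ K = 100.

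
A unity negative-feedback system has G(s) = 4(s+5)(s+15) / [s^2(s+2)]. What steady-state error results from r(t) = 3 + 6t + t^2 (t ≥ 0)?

G(s) has two factors of s in the denominator, so the system is type 2. Taking each input component in turn:
  • 3: tracked with zero error.
  • 6t: tracked with zero error.
  • t^2: e_ss = 2/K_a with K_a=150 → 1/75.
Total e_ss = 1/75.

1/75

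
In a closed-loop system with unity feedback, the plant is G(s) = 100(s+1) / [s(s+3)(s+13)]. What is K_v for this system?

100/39

One free integrator in G(s): this is a type 1 system.
K_v = lim_{s→0} s·G(s) = 100·1 / (3·13) = 100/39.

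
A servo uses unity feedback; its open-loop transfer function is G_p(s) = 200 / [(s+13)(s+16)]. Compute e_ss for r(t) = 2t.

G_p(s) has no factors of s in the denominator, so the system is type 0.
For a type-0 system K_v = 0, so e_ss to a ramp input is unbounded.

infinity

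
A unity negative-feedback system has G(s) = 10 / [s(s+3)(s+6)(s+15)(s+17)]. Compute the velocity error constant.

G(s) has one factor of s in the denominator, so the system is type 1.
K_v = lim_{s→0} s·G(s) = 10 / (3·6·15·17) = 1/459.

1/459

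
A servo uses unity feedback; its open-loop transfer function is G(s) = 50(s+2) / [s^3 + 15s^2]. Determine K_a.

20/3

Factoring s^2 from the denominator leaves a polynomial with constant term 15, so the system is type 2.
K_a = lim_{s→0} s^2·G(s) = 50·2 / 15 = 20/3.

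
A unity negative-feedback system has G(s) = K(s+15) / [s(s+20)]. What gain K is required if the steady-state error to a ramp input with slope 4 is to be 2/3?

8

G(s) has one factor of s in the denominator, so the system is type 1.
K_v = lim_{s→0} s·G(s) = K·15 / (20) = 0.75·K.
e_ss = 4/K_v = 2/3 ⇒ K_v = 6 ⇒ K = 6/0.75 = 8.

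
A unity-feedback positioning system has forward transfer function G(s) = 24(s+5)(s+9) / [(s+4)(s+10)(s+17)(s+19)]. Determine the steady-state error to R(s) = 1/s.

No free integrators in G(s): this is a type 0 system.
K_p = lim_{s→0} G(s) = 24·5·9 / (4·10·17·19) = 27/323.
e_ss = 1/(1 + K_p) = 1/(350/323) = 323/350.

323/350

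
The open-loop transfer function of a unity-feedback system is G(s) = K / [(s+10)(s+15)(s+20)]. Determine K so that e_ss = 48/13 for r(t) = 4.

250

G(s) has no factors of s in the denominator, so the system is type 0.
K_p = lim_{s→0} G(s) = K / (10·15·20) = (1/3000)·K.
e_ss = 4/(1 + K_p) = 48/13 ⇒ 1 + (1/3000)·K = 13/12 ⇒ K = 250.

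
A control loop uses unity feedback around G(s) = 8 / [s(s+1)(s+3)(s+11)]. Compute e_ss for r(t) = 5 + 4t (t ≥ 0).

G(s) has one factor of s in the denominator, so the system is type 1. By superposition:
  • 5: tracked with zero error.
  • 4t: e_ss = 4/K_v with K_v=8/33 → 16.5.
Total e_ss = 16.5.

16.5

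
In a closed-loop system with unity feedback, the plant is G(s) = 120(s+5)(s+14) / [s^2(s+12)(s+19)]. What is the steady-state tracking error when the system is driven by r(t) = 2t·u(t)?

0

System type = 2 (two poles at s=0).
K_v = ∞ for a type-2 system; e_ss to a ramp is zero.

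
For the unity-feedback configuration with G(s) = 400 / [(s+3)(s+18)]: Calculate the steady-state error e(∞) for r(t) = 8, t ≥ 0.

216/227

The open loop has no poles at the origin → type 0 system.
K_p = lim_{s→0} G(s) = 400 / (3·18) = 200/27.
e_ss = 8/(1 + K_p) = 8/(227/27) = 216/227.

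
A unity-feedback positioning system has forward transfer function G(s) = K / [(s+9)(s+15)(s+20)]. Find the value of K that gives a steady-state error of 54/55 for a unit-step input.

50

G(s) has no factors of s in the denominator, so the system is type 0.
K_p = lim_{s→0} G(s) = K / (9·15·20) = (1/2700)·K.
e_ss = 1/(1 + K_p) = 54/55 ⇒ 1 + (1/2700)·K = 55/54 ⇒ K = 50.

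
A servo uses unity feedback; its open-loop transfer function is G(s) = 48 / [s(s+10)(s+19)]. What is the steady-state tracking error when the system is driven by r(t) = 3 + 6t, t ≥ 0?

23.75

The open loop has one pole at the origin → type 1 system. By superposition:
  • 3: tracked with zero error.
  • 6t: e_ss = 6/K_v with K_v=24/95 → 23.75.
Total e_ss = 23.75.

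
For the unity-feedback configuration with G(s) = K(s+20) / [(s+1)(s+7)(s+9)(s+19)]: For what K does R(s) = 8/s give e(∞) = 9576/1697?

25

System type = 0 (no poles at s=0).
K_p = lim_{s→0} G(s) = K·20 / (1·7·9·19) = (20/1197)·K.
e_ss = 8/(1 + K_p) = 9576/1697 ⇒ 1 + (20/1197)·K = 1697/1197 ⇒ K = 25.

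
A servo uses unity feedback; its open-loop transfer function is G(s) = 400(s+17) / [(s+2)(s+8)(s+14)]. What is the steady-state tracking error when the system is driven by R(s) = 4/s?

The open loop has no poles at the origin → type 0 system.
K_p = lim_{s→0} G(s) = 400·17 / (2·8·14) = 425/14.
e_ss = 4/(1 + K_p) = 4/(439/14) = 56/439.

56/439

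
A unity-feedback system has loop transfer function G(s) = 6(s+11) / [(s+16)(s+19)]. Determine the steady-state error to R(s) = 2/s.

The open loop has no poles at the origin → type 0 system.
K_p = lim_{s→0} G(s) = 6·11 / (16·19) = 33/152.
e_ss = 2/(1 + K_p) = 2/(185/152) = 304/185.

304/185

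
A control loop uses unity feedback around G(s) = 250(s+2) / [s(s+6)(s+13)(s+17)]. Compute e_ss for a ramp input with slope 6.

15.912

One free integrator in G(s): this is a type 1 system.
K_v = lim_{s→0} s·G(s) = 250·2 / (6·13·17) = 250/663.
e_ss = 6/K_v = 6/(250/663) = 15.912.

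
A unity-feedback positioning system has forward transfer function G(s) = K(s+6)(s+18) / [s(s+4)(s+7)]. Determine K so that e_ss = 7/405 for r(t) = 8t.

The open loop has one pole at the origin → type 1 system.
K_v = lim_{s→0} s·G(s) = K·6·18 / (4·7) = (27/7)·K.
e_ss = 8/K_v = 7/405 ⇒ K_v = 3240/7 ⇒ K = (3240/7)/(27/7) = 120.

120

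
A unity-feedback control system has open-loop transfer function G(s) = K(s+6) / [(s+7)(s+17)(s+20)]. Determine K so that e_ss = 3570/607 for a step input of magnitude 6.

System type = 0 (no poles at s=0).
K_p = lim_{s→0} G(s) = K·6 / (7·17·20) = (3/1190)·K.
e_ss = 6/(1 + K_p) = 3570/607 ⇒ 1 + (3/1190)·K = 607/595 ⇒ K = 8.

8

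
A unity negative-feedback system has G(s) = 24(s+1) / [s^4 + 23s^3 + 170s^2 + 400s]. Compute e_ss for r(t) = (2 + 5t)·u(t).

250/3

Factoring s from the denominator leaves a polynomial with constant term 400, so the system is type 1. By superposition:
  • 2: tracked with zero error.
  • 5t: e_ss = 5/K_v with K_v=0.06 → 250/3.
Total e_ss = 250/3.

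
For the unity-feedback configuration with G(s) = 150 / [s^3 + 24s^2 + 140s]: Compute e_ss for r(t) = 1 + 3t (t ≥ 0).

2.8

Lowest-order denominator term is 140s, so the open loop has 1 pole at the origin → type 1 system. Taking each input component in turn:
  • 1: tracked with zero error.
  • 3t: e_ss = 3/K_v with K_v=15/14 → 2.8.
Total e_ss = 2.8.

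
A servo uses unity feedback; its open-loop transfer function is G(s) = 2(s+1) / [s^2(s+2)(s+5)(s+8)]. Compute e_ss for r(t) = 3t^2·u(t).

The open loop has two poles at the origin → type 2 system.
K_a = lim_{s→0} s^2·G(s) = 2·1 / (2·5·8) = 0.025.
r(t) = 3t^2 gives R(s) = 6/s^3.
e_ss = 6/K_a = 6/0.025 = 240.

240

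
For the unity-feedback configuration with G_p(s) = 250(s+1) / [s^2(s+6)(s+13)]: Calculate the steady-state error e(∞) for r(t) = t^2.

0.624

System type = 2 (two poles at s=0).
K_a = lim_{s→0} s^2·G_p(s) = 250·1 / (6·13) = 125/39.
r(t) = t^2 gives R(s) = 2/s^3.
e_ss = 2/K_a = 2/(125/39) = 0.624.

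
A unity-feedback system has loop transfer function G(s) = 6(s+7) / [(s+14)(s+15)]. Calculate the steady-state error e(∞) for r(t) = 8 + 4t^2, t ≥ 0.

infinity

The open loop has no poles at the origin → type 0 system. Taking each input component in turn:
  • 8: e_ss = 8/(1+K_p) with K_p=0.2 → 20/3.
  • 4t^2: a type-0 system cannot track it, e_ss → ∞.
The unbounded component dominates.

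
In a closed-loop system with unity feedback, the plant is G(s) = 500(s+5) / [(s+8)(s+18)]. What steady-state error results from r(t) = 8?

288/661

The open loop has no poles at the origin → type 0 system.
K_p = lim_{s→0} G(s) = 500·5 / (8·18) = 625/36.
e_ss = 8/(1 + K_p) = 8/(661/36) = 288/661.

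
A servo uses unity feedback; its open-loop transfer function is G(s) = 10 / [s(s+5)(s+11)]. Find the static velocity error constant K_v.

G(s) has one factor of s in the denominator, so the system is type 1.
K_v = lim_{s→0} s·G(s) = 10 / (5·11) = 2/11.

2/11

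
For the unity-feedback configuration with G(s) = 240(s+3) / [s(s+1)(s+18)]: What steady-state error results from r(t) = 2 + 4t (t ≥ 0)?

0.1

The open loop has one pole at the origin → type 1 system. Treating each term separately:
  • 2: tracked with zero error.
  • 4t: e_ss = 4/K_v with K_v=40 → 0.1.
Total e_ss = 0.1.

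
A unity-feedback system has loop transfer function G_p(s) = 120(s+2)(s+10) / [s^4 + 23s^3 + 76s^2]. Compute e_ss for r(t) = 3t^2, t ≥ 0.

The denominator has no term below 76s^2 — 2 poles at s=0, type 2.
K_a = lim_{s→0} s^2·G_p(s) = 120·2·10 / 76 = 600/19.
r(t) = 3t^2 gives R(s) = 6/s^3.
e_ss = 6/K_a = 6/(600/19) = 0.19.

0.19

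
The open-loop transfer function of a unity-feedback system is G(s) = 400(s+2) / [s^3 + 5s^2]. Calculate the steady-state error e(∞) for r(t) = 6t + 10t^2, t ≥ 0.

The denominator has no term below 5s^2 — 2 poles at s=0, type 2. Taking each input component in turn:
  • 6t: tracked with zero error.
  • 10t^2: e_ss = 20/K_a with K_a=160 → 0.125.
Total e_ss = 0.125.

0.125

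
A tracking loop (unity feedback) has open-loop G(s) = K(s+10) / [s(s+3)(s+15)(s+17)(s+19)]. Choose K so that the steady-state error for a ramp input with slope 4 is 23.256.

250

G(s) has one factor of s in the denominator, so the system is type 1.
K_v = lim_{s→0} s·G(s) = K·10 / (3·15·17·19) = (2/2907)·K.
e_ss = 4/K_v = 23.256 ⇒ K_v = 500/2907 ⇒ K = (500/2907)/(2/2907) = 250.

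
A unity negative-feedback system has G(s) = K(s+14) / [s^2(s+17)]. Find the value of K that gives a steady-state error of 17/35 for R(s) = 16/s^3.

40

System type = 2 (two poles at s=0).
K_a = lim_{s→0} s^2·G(s) = K·14 / (17) = (14/17)·K.
e_ss = 16/K_a = 17/35 ⇒ K_a = 560/17 ⇒ K = (560/17)/(14/17) = 40.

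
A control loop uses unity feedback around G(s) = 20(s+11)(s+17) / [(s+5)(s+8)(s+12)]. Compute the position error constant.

No free integrators in G(s): this is a type 0 system.
K_p = lim_{s→0} G(s) = 20·11·17 / (5·8·12) = 187/24.

187/24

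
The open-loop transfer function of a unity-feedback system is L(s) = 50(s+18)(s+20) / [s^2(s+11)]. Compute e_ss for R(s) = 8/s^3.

Two free integrators in L(s): this is a type 2 system.
K_a = lim_{s→0} s^2·L(s) = 50·18·20 / (11) = 18000/11.
r(t) = 4t^2 gives R(s) = 8/s^3.
e_ss = 8/K_a = 8/(18000/11) = 11/2250.

11/2250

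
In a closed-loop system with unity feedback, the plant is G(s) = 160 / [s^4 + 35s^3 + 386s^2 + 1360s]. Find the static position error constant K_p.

K_p = lim_{s→0} G(s); with 1 pole at the origin the limit diverges, so K_p = ∞.

infinity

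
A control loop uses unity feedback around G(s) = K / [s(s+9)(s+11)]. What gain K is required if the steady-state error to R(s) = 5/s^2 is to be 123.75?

4

System type = 1 (one pole at s=0).
K_v = lim_{s→0} s·G(s) = K / (9·11) = (1/99)·K.
e_ss = 5/K_v = 123.75 ⇒ K_v = 4/99 ⇒ K = (4/99)/(1/99) = 4.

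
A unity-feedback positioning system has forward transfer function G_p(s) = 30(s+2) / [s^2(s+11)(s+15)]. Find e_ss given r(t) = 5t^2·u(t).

27.5

System type = 2 (two poles at s=0).
K_a = lim_{s→0} s^2·G_p(s) = 30·2 / (11·15) = 4/11.
r(t) = 5t^2 gives R(s) = 10/s^3.
e_ss = 10/K_a = 10/(4/11) = 27.5.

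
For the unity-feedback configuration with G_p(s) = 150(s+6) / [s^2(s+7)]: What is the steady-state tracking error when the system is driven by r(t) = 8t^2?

28/225

Two free integrators in G_p(s): this is a type 2 system.
K_a = lim_{s→0} s^2·G_p(s) = 150·6 / (7) = 900/7.
r(t) = 8t^2 gives R(s) = 16/s^3.
e_ss = 16/K_a = 16/(900/7) = 28/225.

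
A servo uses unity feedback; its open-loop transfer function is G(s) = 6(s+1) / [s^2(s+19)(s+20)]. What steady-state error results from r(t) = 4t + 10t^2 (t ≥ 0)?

System type = 2 (two poles at s=0). By superposition:
  • 4t: tracked with zero error.
  • 10t^2: e_ss = 20/K_a with K_a=3/190 → 3800/3.
Total e_ss = 3800/3.

3800/3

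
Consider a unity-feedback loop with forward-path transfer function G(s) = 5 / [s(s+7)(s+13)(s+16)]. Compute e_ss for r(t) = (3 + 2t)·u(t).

The open loop has one pole at the origin → type 1 system. Taking each input component in turn:
  • 3: tracked with zero error.
  • 2t: e_ss = 2/K_v with K_v=5/1456 → 582.4.
Total e_ss = 582.4.

582.4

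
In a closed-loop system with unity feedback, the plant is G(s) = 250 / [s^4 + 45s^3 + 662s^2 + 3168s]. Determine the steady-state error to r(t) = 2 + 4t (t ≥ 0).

50.688

The denominator has no term below 3168s — 1 pole at s=0, type 1. By superposition:
  • 2: tracked with zero error.
  • 4t: e_ss = 4/K_v with K_v=125/1584 → 50.688.
Total e_ss = 50.688.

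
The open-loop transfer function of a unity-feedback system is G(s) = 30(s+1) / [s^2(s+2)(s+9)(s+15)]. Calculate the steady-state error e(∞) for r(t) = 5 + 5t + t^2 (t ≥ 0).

G(s) has two factors of s in the denominator, so the system is type 2. By superposition:
  • 5: tracked with zero error.
  • 5t: tracked with zero error.
  • t^2: e_ss = 2/K_a with K_a=1/9 → 18.
Total e_ss = 18.

18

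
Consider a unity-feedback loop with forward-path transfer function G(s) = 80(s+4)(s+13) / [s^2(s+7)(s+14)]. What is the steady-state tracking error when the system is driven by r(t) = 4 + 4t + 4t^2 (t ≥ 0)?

49/260

G(s) has two factors of s in the denominator, so the system is type 2. By superposition:
  • 4: tracked with zero error.
  • 4t: tracked with zero error.
  • 4t^2: e_ss = 8/K_a with K_a=2080/49 → 49/260.
Total e_ss = 49/260.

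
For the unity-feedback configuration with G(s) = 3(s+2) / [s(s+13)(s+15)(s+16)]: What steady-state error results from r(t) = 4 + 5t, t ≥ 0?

2600

The open loop has one pole at the origin → type 1 system. By superposition:
  • 4: tracked with zero error.
  • 5t: e_ss = 5/K_v with K_v=1/520 → 2600.
Total e_ss = 2600.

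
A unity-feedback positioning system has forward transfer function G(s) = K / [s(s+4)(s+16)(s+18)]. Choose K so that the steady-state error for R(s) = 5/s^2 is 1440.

The open loop has one pole at the origin → type 1 system.
K_v = lim_{s→0} s·G(s) = K / (4·16·18) = (1/1152)·K.
e_ss = 5/K_v = 1440 ⇒ K_v = 1/288 ⇒ K = (1/288)/(1/1152) = 4.

4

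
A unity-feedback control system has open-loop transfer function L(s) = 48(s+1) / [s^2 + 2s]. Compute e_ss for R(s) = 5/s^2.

Lowest-order denominator term is 2s, so the open loop has 1 pole at the origin → type 1 system.
K_v = lim_{s→0} s·L(s) = 48·1 / 2 = 24.
e_ss = 5/K_v = 5/24.

5/24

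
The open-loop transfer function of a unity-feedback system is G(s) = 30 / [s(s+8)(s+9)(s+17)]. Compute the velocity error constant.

5/204

G(s) has one factor of s in the denominator, so the system is type 1.
K_v = lim_{s→0} s·G(s) = 30 / (8·9·17) = 5/204.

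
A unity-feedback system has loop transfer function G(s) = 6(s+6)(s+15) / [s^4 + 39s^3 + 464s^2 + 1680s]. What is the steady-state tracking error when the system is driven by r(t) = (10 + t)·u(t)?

28/9

Lowest-order denominator term is 1680s, so the open loop has 1 pole at the origin → type 1 system. By superposition:
  • 10: tracked with zero error.
  • t: e_ss = 1/K_v with K_v=9/28 → 28/9.
Total e_ss = 28/9.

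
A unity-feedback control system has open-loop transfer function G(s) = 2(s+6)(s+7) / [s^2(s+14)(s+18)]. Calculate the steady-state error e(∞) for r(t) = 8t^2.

Two free integrators in G(s): this is a type 2 system.
K_a = lim_{s→0} s^2·G(s) = 2·6·7 / (14·18) = 1/3.
r(t) = 8t^2 gives R(s) = 16/s^3.
e_ss = 16/K_a = 16/(1/3) = 48.

48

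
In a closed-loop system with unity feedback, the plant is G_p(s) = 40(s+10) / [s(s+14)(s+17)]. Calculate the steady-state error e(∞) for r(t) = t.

G_p(s) has one factor of s in the denominator, so the system is type 1.
K_v = lim_{s→0} s·G_p(s) = 40·10 / (14·17) = 200/119.
e_ss = 1/K_v = 1/(200/119) = 0.595.

0.595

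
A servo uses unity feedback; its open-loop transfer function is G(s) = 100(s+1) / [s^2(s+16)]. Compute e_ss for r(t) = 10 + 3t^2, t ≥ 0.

0.96

The open loop has two poles at the origin → type 2 system. Taking each input component in turn:
  • 10: tracked with zero error.
  • 3t^2: e_ss = 6/K_a with K_a=6.25 → 0.96.
Total e_ss = 0.96.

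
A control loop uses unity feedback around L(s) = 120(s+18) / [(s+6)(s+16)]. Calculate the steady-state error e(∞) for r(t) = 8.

16/47

The open loop has no poles at the origin → type 0 system.
K_p = lim_{s→0} L(s) = 120·18 / (6·16) = 22.5.
e_ss = 8/(1 + K_p) = 8/23.5 = 16/47.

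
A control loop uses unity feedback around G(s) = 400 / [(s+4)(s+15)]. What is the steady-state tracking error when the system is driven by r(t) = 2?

The open loop has no poles at the origin → type 0 system.
K_p = lim_{s→0} G(s) = 400 / (4·15) = 20/3.
e_ss = 2/(1 + K_p) = 2/(23/3) = 6/23.

6/23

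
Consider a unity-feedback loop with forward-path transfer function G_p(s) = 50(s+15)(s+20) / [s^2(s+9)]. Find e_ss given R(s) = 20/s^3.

The open loop has two poles at the origin → type 2 system.
K_a = lim_{s→0} s^2·G_p(s) = 50·15·20 / (9) = 5000/3.
r(t) = 10t^2 gives R(s) = 20/s^3.
e_ss = 20/K_a = 20/(5000/3) = 0.012.

0.012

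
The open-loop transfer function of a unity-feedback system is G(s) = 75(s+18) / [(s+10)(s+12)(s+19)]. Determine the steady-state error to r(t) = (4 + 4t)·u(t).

infinity

System type = 0 (no poles at s=0). Taking each input component in turn:
  • 4: e_ss = 4/(1+K_p) with K_p=45/76 → 304/121.
  • 4t: a type-0 system cannot track it, e_ss → ∞.
The unbounded component dominates.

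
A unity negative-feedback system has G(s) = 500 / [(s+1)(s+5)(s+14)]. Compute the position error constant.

G(s) has no factors of s in the denominator, so the system is type 0.
K_p = lim_{s→0} G(s) = 500 / (1·5·14) = 50/7.

50/7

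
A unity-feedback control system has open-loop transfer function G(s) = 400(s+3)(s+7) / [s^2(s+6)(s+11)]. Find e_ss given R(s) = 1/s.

0

System type = 2 (two poles at s=0).
K_p = ∞ for a type-2 system; e_ss to a step is zero.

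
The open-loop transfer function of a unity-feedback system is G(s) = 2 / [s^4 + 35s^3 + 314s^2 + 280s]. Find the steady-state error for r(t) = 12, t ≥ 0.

The denominator has no term below 280s — 1 pole at s=0, type 1.
K_p = ∞ for a type-1 system; e_ss to a step is zero.

0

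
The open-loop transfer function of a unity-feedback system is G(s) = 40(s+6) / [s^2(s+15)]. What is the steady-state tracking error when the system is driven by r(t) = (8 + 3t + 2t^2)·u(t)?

G(s) has two factors of s in the denominator, so the system is type 2. By superposition:
  • 8: tracked with zero error.
  • 3t: tracked with zero error.
  • 2t^2: e_ss = 4/K_a with K_a=16 → 0.25.
Total e_ss = 0.25.

0.25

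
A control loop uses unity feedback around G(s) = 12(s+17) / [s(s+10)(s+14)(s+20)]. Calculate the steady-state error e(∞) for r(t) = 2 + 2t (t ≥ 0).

1400/51

One free integrator in G(s): this is a type 1 system. By superposition:
  • 2: tracked with zero error.
  • 2t: e_ss = 2/K_v with K_v=51/700 → 1400/51.
Total e_ss = 1400/51.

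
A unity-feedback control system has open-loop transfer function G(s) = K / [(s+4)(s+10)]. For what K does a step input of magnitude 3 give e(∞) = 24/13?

No free integrators in G(s): this is a type 0 system.
K_p = lim_{s→0} G(s) = K / (4·10) = 0.025·K.
e_ss = 3/(1 + K_p) = 24/13 ⇒ 1 + 0.025·K = 1.625 ⇒ K = 25.

25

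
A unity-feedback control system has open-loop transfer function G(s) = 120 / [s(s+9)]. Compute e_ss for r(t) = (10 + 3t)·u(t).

0.225

G(s) has one factor of s in the denominator, so the system is type 1. Treating each term separately:
  • 10: tracked with zero error.
  • 3t: e_ss = 3/K_v with K_v=40/3 → 0.225.
Total e_ss = 0.225.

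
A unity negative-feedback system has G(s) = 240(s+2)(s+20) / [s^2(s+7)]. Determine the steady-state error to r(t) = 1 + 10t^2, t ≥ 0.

7/480

System type = 2 (two poles at s=0). By superposition:
  • 1: tracked with zero error.
  • 10t^2: e_ss = 20/K_a with K_a=9600/7 → 7/480.
Total e_ss = 7/480.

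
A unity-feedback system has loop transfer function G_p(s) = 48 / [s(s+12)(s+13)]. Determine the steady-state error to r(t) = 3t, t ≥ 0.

G_p(s) has one factor of s in the denominator, so the system is type 1.
K_v = lim_{s→0} s·G_p(s) = 48 / (12·13) = 4/13.
e_ss = 3/K_v = 3/(4/13) = 9.75.

9.75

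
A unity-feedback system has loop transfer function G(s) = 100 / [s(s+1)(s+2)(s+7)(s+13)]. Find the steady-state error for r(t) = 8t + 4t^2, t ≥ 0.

System type = 1 (one pole at s=0). By superposition:
  • 8t: e_ss = 8/K_v with K_v=50/91 → 14.56.
  • 4t^2: a type-1 system cannot track it, e_ss → ∞.
The unbounded component dominates.

infinity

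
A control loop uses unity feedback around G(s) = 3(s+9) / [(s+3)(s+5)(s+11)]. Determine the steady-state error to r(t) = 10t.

No free integrators in G(s): this is a type 0 system.
For a type-0 system K_v = 0, so e_ss to a ramp input is unbounded.

infinity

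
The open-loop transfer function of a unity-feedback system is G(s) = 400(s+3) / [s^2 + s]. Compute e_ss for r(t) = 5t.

1/240

Factoring s from the denominator leaves a polynomial with constant term 1, so the system is type 1.
K_v = lim_{s→0} s·G(s) = 400·3 / 1 = 1200.
e_ss = 5/K_v = 5/1200 = 1/240.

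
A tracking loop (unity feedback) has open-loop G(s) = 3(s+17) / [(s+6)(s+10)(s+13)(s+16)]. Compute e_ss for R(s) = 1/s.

G(s) has no factors of s in the denominator, so the system is type 0.
K_p = lim_{s→0} G(s) = 3·17 / (6·10·13·16) = 17/4160.
e_ss = 1/(1 + K_p) = 1/(4177/4160) = 4160/4177.

4160/4177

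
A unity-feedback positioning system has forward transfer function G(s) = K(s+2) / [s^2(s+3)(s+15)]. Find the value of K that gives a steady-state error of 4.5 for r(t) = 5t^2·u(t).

50

Two free integrators in G(s): this is a type 2 system.
K_a = lim_{s→0} s^2·G(s) = K·2 / (3·15) = (2/45)·K.
e_ss = 10/K_a = 4.5 ⇒ K_a = 20/9 ⇒ K = (20/9)/(2/45) = 50.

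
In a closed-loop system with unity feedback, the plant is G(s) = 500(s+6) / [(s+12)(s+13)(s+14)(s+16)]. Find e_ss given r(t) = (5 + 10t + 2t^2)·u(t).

No free integrators in G(s): this is a type 0 system. By superposition:
  • 5: e_ss = 5/(1+K_p) with K_p=125/1456 → 7280/1581.
  • 10t: a type-0 system cannot track it, e_ss → ∞.
  • 2t^2: a type-0 system cannot track it, e_ss → ∞.
The unbounded component dominates.

infinity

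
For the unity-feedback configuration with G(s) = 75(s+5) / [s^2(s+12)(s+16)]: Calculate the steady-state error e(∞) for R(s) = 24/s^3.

System type = 2 (two poles at s=0).
K_a = lim_{s→0} s^2·G(s) = 75·5 / (12·16) = 125/64.
r(t) = 12t^2 gives R(s) = 24/s^3.
e_ss = 24/K_a = 24/(125/64) = 12.288.

12.288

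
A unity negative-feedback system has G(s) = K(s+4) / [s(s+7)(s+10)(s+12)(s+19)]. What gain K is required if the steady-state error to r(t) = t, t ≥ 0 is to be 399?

10

The open loop has one pole at the origin → type 1 system.
K_v = lim_{s→0} s·G(s) = K·4 / (7·10·12·19) = (1/3990)·K.
e_ss = 1/K_v = 399 ⇒ K_v = 1/399 ⇒ K = (1/399)/(1/3990) = 10.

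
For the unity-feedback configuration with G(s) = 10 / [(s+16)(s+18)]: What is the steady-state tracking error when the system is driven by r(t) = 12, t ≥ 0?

1728/149

System type = 0 (no poles at s=0).
K_p = lim_{s→0} G(s) = 10 / (16·18) = 5/144.
e_ss = 12/(1 + K_p) = 12/(149/144) = 1728/149.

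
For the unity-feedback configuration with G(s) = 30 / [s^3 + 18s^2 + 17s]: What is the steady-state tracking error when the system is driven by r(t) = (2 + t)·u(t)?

Factoring s from the denominator leaves a polynomial with constant term 17, so the system is type 1. Taking each input component in turn:
  • 2: tracked with zero error.
  • t: e_ss = 1/K_v with K_v=30/17 → 17/30.
Total e_ss = 17/30.

17/30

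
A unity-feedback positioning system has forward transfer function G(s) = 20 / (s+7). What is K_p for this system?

20/7

G(s) has no factors of s in the denominator, so the system is type 0.
K_p = lim_{s→0} G(s) = 20 / (7) = 20/7.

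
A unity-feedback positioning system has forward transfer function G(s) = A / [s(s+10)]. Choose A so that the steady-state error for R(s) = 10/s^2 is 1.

System type = 1 (one pole at s=0).
K_v = lim_{s→0} s·G(s) = A / (10) = 0.1·A.
e_ss = 10/K_v = 1 ⇒ K_v = 10 ⇒ A = 10/0.1 = 100.

100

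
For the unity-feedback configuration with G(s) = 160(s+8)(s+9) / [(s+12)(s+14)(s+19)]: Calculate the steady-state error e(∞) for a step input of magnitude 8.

1064/613

G(s) has no factors of s in the denominator, so the system is type 0.
K_p = lim_{s→0} G(s) = 160·8·9 / (12·14·19) = 480/133.
e_ss = 8/(1 + K_p) = 8/(613/133) = 1064/613.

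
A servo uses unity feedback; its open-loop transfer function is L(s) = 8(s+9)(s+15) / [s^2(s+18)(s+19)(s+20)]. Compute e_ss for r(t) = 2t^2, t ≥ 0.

76/3

System type = 2 (two poles at s=0).
K_a = lim_{s→0} s^2·L(s) = 8·9·15 / (18·19·20) = 3/19.
r(t) = 2t^2 gives R(s) = 4/s^3.
e_ss = 4/K_a = 4/(3/19) = 76/3.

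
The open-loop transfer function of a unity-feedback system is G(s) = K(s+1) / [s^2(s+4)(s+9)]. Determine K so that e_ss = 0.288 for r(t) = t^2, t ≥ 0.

The open loop has two poles at the origin → type 2 system.
K_a = lim_{s→0} s^2·G(s) = K·1 / (4·9) = (1/36)·K.
e_ss = 2/K_a = 0.288 ⇒ K_a = 125/18 ⇒ K = (125/18)/(1/36) = 250.

250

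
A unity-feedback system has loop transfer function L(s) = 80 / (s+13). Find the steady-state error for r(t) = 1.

13/93

No free integrators in L(s): this is a type 0 system.
K_p = lim_{s→0} L(s) = 80 / (13) = 80/13.
e_ss = 1/(1 + K_p) = 1/(93/13) = 13/93.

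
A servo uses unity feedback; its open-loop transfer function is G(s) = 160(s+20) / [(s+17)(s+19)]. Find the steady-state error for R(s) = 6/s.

1938/3523

System type = 0 (no poles at s=0).
K_p = lim_{s→0} G(s) = 160·20 / (17·19) = 3200/323.
e_ss = 6/(1 + K_p) = 6/(3523/323) = 1938/3523.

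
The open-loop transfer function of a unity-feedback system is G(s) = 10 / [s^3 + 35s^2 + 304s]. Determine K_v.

Factoring s from the denominator leaves a polynomial with constant term 304, so the system is type 1.
K_v = lim_{s→0} s·G(s) = 10 / 304 = 5/152.

5/152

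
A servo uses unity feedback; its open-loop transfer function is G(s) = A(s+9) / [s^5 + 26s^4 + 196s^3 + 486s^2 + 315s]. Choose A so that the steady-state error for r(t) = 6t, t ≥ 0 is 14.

15

Factoring s from the denominator leaves a polynomial with constant term 315, so the system is type 1.
K_v = lim_{s→0} s·G(s) = A·9 / 315 = (1/35)·A.
e_ss = 6/K_v = 14 ⇒ K_v = 3/7 ⇒ A = (3/7)/(1/35) = 15.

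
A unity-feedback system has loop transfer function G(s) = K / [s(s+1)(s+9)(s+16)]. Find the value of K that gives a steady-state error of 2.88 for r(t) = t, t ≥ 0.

System type = 1 (one pole at s=0).
K_v = lim_{s→0} s·G(s) = K / (1·9·16) = (1/144)·K.
e_ss = 1/K_v = 2.88 ⇒ K_v = 25/72 ⇒ K = (25/72)/(1/144) = 50.

50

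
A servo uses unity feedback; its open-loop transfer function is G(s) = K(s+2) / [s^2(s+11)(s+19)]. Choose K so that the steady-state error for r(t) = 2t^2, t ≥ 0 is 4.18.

System type = 2 (two poles at s=0).
K_a = lim_{s→0} s^2·G(s) = K·2 / (11·19) = (2/209)·K.
e_ss = 4/K_a = 4.18 ⇒ K_a = 200/209 ⇒ K = (200/209)/(2/209) = 100.

100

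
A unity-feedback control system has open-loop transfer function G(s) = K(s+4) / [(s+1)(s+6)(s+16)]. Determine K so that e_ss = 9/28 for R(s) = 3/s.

200

System type = 0 (no poles at s=0).
K_p = lim_{s→0} G(s) = K·4 / (1·6·16) = (1/24)·K.
e_ss = 3/(1 + K_p) = 9/28 ⇒ 1 + (1/24)·K = 28/3 ⇒ K = 200.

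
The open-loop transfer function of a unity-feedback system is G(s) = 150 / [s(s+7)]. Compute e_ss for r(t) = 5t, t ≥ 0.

7/30

The open loop has one pole at the origin → type 1 system.
K_v = lim_{s→0} s·G(s) = 150 / (7) = 150/7.
e_ss = 5/K_v = 5/(150/7) = 7/30.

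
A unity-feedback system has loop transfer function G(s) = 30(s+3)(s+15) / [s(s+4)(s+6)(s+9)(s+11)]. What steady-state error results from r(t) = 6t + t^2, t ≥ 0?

infinity

G(s) has one factor of s in the denominator, so the system is type 1. Taking each input component in turn:
  • 6t: e_ss = 6/K_v with K_v=25/44 → 10.56.
  • t^2: a type-1 system cannot track it, e_ss → ∞.
The unbounded component dominates.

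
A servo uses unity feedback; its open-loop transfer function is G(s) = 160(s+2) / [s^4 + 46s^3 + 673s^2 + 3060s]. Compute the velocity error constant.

16/153

Lowest-order denominator term is 3060s, so the open loop has 1 pole at the origin → type 1 system.
K_v = lim_{s→0} s·G(s) = 160·2 / 3060 = 16/153.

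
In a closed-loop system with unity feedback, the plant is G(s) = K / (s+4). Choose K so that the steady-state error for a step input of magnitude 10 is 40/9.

No free integrators in G(s): this is a type 0 system.
K_p = lim_{s→0} G(s) = K / (4) = 0.25·K.
e_ss = 10/(1 + K_p) = 40/9 ⇒ 1 + 0.25·K = 2.25 ⇒ K = 5.

5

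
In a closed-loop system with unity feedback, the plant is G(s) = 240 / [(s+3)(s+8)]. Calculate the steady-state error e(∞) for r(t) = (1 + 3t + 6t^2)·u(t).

The open loop has no poles at the origin → type 0 system. Taking each input component in turn:
  • 1: e_ss = 1/(1+K_p) with K_p=10 → 1/11.
  • 3t: a type-0 system cannot track it, e_ss → ∞.
  • 6t^2: a type-0 system cannot track it, e_ss → ∞.
The unbounded component dominates.

infinity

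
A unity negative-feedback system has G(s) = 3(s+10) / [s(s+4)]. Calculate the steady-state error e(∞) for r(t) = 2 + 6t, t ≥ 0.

G(s) has one factor of s in the denominator, so the system is type 1. Taking each input component in turn:
  • 2: tracked with zero error.
  • 6t: e_ss = 6/K_v with K_v=7.5 → 0.8.
Total e_ss = 0.8.

0.8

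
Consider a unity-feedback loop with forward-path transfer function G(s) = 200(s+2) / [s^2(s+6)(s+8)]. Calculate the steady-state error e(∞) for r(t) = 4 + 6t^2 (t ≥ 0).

G(s) has two factors of s in the denominator, so the system is type 2. By superposition:
  • 4: tracked with zero error.
  • 6t^2: e_ss = 12/K_a with K_a=25/3 → 1.44.
Total e_ss = 1.44.

1.44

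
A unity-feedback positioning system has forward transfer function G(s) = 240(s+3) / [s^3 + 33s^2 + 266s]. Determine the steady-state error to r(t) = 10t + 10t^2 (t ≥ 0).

Factoring s from the denominator leaves a polynomial with constant term 266, so the system is type 1. Taking each input component in turn:
  • 10t: e_ss = 10/K_v with K_v=360/133 → 133/36.
  • 10t^2: a type-1 system cannot track it, e_ss → ∞.
The unbounded component dominates.

infinity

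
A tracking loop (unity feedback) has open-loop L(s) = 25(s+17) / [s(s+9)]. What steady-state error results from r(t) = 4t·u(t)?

System type = 1 (one pole at s=0).
K_v = lim_{s→0} s·L(s) = 25·17 / (9) = 425/9.
e_ss = 4/K_v = 4/(425/9) = 36/425.

36/425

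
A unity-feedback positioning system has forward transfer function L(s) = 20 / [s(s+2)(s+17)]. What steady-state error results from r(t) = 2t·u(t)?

3.4

One free integrator in L(s): this is a type 1 system.
K_v = lim_{s→0} s·L(s) = 20 / (2·17) = 10/17.
e_ss = 2/K_v = 2/(10/17) = 3.4.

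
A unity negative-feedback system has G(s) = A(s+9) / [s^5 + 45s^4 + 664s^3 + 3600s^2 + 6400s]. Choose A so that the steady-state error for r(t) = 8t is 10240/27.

15

Factoring s from the denominator leaves a polynomial with constant term 6400, so the system is type 1.
K_v = lim_{s→0} s·G(s) = A·9 / 6400 = (9/6400)·A.
e_ss = 8/K_v = 10240/27 ⇒ K_v = 27/1280 ⇒ A = (27/1280)/(9/6400) = 15.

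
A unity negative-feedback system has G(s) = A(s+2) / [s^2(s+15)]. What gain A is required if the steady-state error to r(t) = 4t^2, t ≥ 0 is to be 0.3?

G(s) has two factors of s in the denominator, so the system is type 2.
K_a = lim_{s→0} s^2·G(s) = A·2 / (15) = (2/15)·A.
e_ss = 8/K_a = 0.3 ⇒ K_a = 80/3 ⇒ A = (80/3)/(2/15) = 200.

200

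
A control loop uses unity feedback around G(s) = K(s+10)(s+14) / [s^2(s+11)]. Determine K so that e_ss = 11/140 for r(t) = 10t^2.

20

Two free integrators in G(s): this is a type 2 system.
K_a = lim_{s→0} s^2·G(s) = K·10·14 / (11) = (140/11)·K.
e_ss = 20/K_a = 11/140 ⇒ K_a = 2800/11 ⇒ K = (2800/11)/(140/11) = 20.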